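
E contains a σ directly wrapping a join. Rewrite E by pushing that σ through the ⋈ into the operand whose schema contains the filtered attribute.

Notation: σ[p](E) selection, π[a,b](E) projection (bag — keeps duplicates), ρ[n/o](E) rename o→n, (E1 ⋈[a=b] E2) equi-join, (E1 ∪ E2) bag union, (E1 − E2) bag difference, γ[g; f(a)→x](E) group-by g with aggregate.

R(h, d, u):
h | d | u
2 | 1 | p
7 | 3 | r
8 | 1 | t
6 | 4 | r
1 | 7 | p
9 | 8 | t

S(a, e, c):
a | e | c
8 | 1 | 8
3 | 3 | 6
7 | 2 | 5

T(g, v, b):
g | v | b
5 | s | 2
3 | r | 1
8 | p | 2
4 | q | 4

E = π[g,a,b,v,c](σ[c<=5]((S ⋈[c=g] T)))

σ filters on c, owned by the left side.
E' = π[g,a,b,v,c]((σ[c<=5](S) ⋈[c=g] T))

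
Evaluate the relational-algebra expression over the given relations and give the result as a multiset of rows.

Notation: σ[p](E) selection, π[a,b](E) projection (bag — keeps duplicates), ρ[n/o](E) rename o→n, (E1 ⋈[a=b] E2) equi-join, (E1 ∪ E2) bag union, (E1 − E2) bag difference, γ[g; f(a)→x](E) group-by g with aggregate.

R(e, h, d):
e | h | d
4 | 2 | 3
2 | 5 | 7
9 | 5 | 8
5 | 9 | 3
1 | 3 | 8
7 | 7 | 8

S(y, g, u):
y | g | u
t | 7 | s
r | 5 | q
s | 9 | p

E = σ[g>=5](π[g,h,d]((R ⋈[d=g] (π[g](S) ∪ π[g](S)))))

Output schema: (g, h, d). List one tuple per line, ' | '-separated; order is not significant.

Row counts bottom-up:
  R → 6
  S → 3
  π[g](S) → 3
  S → 3
  π[g](S) → 3
  (π[g](S) ∪ π[g](S)) → 6
  (R ⋈[d=g] (π[g](S) ∪ π[g](S))) → 2
  π[g,h,d]((R ⋈[d=g] (π[g](S) ∪ π[g](S)))) → 2
  σ[g>=5](π[g,h,d]((R ⋈[d=g] (π[g](S) ∪ π[g](S))))) → 2

== RESULT ==
g | h | d
7 | 5 | 7
7 | 5 | 7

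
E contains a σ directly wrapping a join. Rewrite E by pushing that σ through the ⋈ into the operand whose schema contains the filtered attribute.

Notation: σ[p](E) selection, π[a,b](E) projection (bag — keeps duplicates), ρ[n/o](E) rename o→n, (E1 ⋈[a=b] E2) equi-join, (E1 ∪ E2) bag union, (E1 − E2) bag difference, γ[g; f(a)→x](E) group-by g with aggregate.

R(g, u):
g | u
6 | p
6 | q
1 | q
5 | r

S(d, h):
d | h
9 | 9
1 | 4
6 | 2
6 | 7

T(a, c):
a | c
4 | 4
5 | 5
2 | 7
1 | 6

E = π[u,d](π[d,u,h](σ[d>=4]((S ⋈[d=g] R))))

σ filters on d, owned by the left side.
E' = π[u,d](π[d,u,h]((σ[d>=4](S) ⋈[d=g] R)))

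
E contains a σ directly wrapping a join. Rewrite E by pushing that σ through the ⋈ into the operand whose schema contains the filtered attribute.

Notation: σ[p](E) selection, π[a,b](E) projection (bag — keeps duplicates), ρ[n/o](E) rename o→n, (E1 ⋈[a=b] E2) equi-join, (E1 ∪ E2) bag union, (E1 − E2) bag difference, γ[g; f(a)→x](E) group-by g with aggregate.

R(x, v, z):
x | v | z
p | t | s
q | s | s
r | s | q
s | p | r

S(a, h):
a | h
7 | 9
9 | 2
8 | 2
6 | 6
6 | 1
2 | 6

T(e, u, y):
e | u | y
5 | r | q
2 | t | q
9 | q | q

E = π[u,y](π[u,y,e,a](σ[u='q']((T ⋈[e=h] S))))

σ filters on u, owned by the left side.
E' = π[u,y](π[u,y,e,a]((σ[u='q'](T) ⋈[e=h] S)))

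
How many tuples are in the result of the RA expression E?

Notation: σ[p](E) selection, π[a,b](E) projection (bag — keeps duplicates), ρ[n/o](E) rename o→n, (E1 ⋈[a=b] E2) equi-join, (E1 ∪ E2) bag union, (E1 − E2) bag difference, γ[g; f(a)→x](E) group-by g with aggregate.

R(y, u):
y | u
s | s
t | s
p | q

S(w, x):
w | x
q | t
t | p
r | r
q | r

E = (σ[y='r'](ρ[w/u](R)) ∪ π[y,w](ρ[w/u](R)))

Row counts bottom-up:
  R → 3
  ρ[w/u](R) → 3
  σ[y='r'](ρ[w/u](R)) → 0
  R → 3
  ρ[w/u](R) → 3
  π[y,w](ρ[w/u](R)) → 3
  (σ[y='r'](ρ[w/u](R)) ∪ π[y,w](ρ[w/u](R))) → 3

|E| = 3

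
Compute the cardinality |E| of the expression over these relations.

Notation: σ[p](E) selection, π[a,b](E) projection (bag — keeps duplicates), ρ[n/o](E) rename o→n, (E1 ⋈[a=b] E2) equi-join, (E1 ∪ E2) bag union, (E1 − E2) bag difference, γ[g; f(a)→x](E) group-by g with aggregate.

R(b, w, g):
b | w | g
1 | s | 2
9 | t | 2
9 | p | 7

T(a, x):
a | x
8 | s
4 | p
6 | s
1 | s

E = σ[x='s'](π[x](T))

Stepwise |·|:
  T → 4
  π[x](T) → 4
  σ[x='s'](π[x](T)) → 3

|E| = 3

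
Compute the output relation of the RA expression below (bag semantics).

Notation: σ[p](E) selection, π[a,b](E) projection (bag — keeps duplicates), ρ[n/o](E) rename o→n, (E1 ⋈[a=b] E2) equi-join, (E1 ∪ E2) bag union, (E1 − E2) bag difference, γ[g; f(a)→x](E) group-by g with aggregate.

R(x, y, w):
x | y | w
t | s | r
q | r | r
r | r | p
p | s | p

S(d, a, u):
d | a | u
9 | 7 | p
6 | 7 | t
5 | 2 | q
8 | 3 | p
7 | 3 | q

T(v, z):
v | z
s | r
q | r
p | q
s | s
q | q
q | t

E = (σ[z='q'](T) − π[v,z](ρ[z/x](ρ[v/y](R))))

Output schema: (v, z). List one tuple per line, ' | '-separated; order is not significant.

Row counts bottom-up:
  T → 6
  σ[z='q'](T) → 2
  R → 4
  ρ[v/y](R) → 4
  ρ[z/x](ρ[v/y](R)) → 4
  π[v,z](ρ[z/x](ρ[v/y](R))) → 4
  (σ[z='q'](T) − π[v,z](ρ[z/x](ρ[v/y](R)))) → 2

== RESULT ==
v | z
p | q
q | q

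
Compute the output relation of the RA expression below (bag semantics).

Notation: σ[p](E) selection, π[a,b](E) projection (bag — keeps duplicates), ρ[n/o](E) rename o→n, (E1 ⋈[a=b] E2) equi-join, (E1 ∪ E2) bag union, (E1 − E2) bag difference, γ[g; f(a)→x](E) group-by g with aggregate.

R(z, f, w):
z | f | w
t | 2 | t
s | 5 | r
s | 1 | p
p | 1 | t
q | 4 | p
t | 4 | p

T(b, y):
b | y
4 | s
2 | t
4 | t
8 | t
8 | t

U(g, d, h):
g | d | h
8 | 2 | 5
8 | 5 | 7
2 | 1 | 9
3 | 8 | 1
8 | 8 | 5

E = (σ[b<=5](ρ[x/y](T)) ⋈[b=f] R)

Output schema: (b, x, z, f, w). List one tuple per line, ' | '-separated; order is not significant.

Stepwise |·|:
  T → 5
  ρ[x/y](T) → 5
  σ[b<=5](ρ[x/y](T)) → 3
  R → 6
  (σ[b<=5](ρ[x/y](T)) ⋈[b=f] R) → 5

== RESULT ==
b | x | z | f | w
2 | t | t | 2 | t
4 | s | q | 4 | p
4 | s | t | 4 | p
4 | t | q | 4 | p
4 | t | t | 4 | p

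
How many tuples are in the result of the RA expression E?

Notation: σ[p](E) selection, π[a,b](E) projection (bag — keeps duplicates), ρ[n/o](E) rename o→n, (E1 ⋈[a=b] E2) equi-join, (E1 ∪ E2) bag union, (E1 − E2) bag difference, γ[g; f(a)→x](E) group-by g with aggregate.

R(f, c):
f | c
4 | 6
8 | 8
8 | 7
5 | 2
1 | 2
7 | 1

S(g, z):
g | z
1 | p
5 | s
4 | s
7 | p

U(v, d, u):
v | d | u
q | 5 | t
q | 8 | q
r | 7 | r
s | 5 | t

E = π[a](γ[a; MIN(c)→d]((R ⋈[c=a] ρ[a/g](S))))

Stepwise |·|:
  R → 6
  S → 4
  ρ[a/g](S) → 4
  (R ⋈[c=a] ρ[a/g](S)) → 2
  γ[a; MIN(c)→d]((R ⋈[c=a] ρ[a/g](S))) → 2
  π[a](γ[a; MIN(c)→d]((R ⋈[c=a] ρ[a/g](S)))) → 2

|E| = 2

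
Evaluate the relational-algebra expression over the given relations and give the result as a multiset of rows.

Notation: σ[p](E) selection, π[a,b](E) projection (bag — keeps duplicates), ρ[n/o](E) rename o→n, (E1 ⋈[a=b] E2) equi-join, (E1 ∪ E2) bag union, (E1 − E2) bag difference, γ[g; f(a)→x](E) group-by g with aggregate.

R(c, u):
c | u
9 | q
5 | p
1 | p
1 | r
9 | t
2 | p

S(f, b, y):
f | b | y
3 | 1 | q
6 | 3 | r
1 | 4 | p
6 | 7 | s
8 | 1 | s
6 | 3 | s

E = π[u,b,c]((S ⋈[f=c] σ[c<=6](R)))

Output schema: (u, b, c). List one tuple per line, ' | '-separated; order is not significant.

Per-node cardinality:
  S → 6
  R → 6
  σ[c<=6](R) → 4
  (S ⋈[f=c] σ[c<=6](R)) → 2
  π[u,b,c]((S ⋈[f=c] σ[c<=6](R))) → 2

== RESULT ==
u | b | c
p | 4 | 1
r | 4 | 1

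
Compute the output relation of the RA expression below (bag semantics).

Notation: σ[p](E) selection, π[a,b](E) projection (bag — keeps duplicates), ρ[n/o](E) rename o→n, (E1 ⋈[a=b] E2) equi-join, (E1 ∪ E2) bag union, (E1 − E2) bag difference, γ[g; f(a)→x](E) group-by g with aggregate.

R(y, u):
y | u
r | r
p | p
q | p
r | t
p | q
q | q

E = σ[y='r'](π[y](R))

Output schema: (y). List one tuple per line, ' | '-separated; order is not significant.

Stepwise |·|:
  R → 6
  π[y](R) → 6
  σ[y='r'](π[y](R)) → 2

== RESULT ==
y
r
r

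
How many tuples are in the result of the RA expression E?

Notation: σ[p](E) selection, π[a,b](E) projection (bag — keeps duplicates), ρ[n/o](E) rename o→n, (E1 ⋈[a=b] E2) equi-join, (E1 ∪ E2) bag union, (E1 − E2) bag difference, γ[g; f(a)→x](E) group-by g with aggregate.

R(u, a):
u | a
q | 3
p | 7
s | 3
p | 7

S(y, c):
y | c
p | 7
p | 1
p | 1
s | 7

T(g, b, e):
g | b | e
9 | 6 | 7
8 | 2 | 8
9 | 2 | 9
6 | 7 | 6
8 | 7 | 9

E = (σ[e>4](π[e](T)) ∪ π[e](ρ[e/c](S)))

Per-node cardinality:
  T → 5
  π[e](T) → 5
  σ[e>4](π[e](T)) → 5
  S → 4
  ρ[e/c](S) → 4
  π[e](ρ[e/c](S)) → 4
  (σ[e>4](π[e](T)) ∪ π[e](ρ[e/c](S))) → 9

|E| = 9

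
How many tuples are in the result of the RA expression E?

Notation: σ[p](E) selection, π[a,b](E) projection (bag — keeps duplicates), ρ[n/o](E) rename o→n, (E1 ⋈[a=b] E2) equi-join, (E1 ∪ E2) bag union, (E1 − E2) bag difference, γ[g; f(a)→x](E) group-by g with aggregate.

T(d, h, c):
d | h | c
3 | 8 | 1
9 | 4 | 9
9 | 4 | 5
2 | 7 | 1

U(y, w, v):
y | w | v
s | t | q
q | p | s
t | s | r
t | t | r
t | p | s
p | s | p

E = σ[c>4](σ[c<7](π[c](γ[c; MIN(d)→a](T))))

Row counts bottom-up:
  T → 4
  γ[c; MIN(d)→a](T) → 3
  π[c](γ[c; MIN(d)→a](T)) → 3
  σ[c<7](π[c](γ[c; MIN(d)→a](T))) → 2
  σ[c>4](σ[c<7](π[c](γ[c; MIN(d)→a](T)))) → 1

|E| = 1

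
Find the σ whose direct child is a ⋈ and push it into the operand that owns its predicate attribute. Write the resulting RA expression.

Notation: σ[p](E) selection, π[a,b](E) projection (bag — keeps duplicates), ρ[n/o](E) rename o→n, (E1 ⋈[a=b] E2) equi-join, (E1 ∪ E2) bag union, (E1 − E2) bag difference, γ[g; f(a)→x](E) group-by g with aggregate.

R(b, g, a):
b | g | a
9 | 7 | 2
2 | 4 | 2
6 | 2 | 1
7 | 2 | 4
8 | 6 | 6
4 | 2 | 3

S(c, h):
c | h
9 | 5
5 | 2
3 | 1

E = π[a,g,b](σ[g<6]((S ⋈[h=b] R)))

σ filters on g, owned by the right side.
E' = π[a,g,b]((S ⋈[h=b] σ[g<6](R)))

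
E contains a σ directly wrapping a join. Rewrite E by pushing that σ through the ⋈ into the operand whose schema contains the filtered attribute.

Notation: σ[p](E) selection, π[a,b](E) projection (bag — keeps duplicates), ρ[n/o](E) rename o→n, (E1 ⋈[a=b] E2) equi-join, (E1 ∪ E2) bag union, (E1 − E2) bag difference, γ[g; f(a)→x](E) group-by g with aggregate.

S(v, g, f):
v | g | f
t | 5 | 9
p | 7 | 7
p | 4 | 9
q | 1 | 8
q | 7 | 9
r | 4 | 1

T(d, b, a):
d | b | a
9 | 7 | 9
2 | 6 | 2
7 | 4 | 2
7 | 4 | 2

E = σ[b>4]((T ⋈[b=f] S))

σ filters on b, owned by the left side.
E' = (σ[b>4](T) ⋈[b=f] S)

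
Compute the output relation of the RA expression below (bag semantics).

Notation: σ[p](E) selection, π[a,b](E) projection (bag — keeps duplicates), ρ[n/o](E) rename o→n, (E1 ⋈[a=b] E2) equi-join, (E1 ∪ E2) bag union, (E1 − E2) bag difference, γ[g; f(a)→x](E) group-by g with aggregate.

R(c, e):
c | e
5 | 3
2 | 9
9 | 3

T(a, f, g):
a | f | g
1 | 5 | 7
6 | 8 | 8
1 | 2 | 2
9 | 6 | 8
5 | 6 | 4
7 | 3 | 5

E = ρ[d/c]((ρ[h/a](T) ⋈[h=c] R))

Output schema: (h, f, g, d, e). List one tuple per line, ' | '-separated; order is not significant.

Row counts bottom-up:
  T → 6
  ρ[h/a](T) → 6
  R → 3
  (ρ[h/a](T) ⋈[h=c] R) → 2
  ρ[d/c]((ρ[h/a](T) ⋈[h=c] R)) → 2

== RESULT ==
h | f | g | d | e
5 | 6 | 4 | 5 | 3
9 | 6 | 8 | 9 | 3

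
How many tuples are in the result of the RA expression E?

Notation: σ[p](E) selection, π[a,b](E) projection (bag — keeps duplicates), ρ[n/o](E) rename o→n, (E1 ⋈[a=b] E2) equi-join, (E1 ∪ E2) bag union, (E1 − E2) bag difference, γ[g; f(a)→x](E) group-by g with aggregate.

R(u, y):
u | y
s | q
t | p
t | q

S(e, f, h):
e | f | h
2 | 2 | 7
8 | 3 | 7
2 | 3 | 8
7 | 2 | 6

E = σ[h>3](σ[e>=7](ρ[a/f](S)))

Row counts bottom-up:
  S → 4
  ρ[a/f](S) → 4
  σ[e>=7](ρ[a/f](S)) → 2
  σ[h>3](σ[e>=7](ρ[a/f](S))) → 2

|E| = 2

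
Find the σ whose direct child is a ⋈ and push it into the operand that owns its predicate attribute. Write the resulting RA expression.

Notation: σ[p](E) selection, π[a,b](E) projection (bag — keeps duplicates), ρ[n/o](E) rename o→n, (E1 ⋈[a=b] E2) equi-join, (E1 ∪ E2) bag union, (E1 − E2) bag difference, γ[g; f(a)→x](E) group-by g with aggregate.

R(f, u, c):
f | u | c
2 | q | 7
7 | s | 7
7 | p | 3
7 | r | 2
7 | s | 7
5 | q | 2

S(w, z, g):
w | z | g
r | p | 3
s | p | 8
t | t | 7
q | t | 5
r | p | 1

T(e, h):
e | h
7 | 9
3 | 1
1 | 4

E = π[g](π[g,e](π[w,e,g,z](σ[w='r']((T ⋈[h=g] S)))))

σ filters on w, owned by the right side.
E' = π[g](π[g,e](π[w,e,g,z]((T ⋈[h=g] σ[w='r'](S)))))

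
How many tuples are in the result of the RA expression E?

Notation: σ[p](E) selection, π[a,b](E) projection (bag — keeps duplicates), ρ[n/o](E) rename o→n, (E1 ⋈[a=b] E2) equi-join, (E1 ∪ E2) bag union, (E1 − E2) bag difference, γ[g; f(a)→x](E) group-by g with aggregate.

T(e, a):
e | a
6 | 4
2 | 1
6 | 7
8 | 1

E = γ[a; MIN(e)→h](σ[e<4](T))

Row counts bottom-up:
  T → 4
  σ[e<4](T) → 1
  γ[a; MIN(e)→h](σ[e<4](T)) → 1

|E| = 1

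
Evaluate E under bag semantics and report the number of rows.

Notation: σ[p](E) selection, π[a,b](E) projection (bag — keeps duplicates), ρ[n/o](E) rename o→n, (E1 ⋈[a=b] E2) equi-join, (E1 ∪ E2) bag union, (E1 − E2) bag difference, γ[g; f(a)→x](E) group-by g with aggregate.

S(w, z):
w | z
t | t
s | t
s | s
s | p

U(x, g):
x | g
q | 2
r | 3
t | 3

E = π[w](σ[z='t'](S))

Stepwise |·|:
  S → 4
  σ[z='t'](S) → 2
  π[w](σ[z='t'](S)) → 2

|E| = 2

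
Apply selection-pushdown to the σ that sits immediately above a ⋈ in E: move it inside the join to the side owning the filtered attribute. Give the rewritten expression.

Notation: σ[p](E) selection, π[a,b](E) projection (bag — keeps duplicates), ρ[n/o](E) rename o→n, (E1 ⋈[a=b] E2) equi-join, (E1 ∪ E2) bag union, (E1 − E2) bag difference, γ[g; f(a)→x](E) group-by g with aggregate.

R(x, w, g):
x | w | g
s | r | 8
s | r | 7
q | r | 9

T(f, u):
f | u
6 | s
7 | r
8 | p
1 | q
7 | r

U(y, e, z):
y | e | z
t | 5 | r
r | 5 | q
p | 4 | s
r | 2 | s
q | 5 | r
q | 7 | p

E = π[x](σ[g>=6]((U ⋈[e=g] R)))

σ filters on g, owned by the right side.
E' = π[x]((U ⋈[e=g] σ[g>=6](R)))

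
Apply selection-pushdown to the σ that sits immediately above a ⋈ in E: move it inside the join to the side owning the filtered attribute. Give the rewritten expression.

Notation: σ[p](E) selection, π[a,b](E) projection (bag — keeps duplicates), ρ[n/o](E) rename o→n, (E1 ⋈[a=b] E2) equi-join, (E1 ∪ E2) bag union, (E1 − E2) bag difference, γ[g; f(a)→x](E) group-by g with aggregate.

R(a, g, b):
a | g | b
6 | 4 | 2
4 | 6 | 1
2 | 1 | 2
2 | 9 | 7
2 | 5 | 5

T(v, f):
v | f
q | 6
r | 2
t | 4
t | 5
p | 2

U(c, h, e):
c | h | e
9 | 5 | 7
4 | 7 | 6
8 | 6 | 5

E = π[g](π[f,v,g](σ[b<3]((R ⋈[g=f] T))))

σ filters on b, owned by the left side.
E' = π[g](π[f,v,g]((σ[b<3](R) ⋈[g=f] T)))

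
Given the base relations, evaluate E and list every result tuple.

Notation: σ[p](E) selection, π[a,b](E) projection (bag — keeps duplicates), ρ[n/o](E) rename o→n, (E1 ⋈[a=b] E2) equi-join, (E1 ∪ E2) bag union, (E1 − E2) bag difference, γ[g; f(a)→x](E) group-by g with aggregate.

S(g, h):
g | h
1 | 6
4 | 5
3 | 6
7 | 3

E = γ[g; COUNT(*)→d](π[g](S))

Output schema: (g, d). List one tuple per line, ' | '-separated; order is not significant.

Stepwise |·|:
  S → 4
  π[g](S) → 4
  γ[g; COUNT(*)→d](π[g](S)) → 4

== RESULT ==
g | d
1 | 1
3 | 1
4 | 1
7 | 1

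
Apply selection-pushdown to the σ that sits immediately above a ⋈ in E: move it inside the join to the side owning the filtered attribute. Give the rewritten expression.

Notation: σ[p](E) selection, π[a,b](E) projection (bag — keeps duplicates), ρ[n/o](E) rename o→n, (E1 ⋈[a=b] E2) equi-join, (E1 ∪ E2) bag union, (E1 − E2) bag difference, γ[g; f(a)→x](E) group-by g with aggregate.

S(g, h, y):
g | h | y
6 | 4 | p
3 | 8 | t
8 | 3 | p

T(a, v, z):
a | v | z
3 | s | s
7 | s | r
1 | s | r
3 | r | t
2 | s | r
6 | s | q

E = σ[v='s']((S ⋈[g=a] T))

σ filters on v, owned by the right side.
E' = (S ⋈[g=a] σ[v='s'](T))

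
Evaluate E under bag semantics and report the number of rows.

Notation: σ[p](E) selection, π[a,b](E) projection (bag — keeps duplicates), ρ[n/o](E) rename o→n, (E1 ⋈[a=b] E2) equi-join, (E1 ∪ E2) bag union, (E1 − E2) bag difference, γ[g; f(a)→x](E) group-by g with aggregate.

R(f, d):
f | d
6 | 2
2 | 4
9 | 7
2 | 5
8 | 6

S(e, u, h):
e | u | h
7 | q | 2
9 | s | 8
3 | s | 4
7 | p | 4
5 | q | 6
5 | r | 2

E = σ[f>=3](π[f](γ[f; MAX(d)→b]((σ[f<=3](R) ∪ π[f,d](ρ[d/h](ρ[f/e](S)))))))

Row counts bottom-up:
  R → 5
  σ[f<=3](R) → 2
  S → 6
  ρ[f/e](S) → 6
  ρ[d/h](ρ[f/e](S)) → 6
  π[f,d](ρ[d/h](ρ[f/e](S))) → 6
  (σ[f<=3](R) ∪ π[f,d](ρ[d/h](ρ[f/e](S)))) → 8
  γ[f; MAX(d)→b]((σ[f<=3](R) ∪ π[f,d](ρ[d/h](ρ[f/e](S))))) → 5
  π[f](γ[f; MAX(d)→b]((σ[f<=3](R) ∪ π[f,d](ρ[d/h](ρ[f/e](S)))))) → 5
  σ[f>=3](π[f](γ[f; MAX(d)→b]((σ[f<=3](R) ∪ π[f,d](ρ[d/h](ρ[f/e](S))))))) → 4

|E| = 4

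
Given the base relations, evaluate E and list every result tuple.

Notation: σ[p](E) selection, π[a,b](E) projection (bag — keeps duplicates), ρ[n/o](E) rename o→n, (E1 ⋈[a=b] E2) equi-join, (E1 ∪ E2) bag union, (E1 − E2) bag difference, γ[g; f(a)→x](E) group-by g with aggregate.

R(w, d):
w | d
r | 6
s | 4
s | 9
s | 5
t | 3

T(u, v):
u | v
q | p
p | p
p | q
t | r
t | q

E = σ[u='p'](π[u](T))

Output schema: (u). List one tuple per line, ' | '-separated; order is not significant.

Stepwise |·|:
  T → 5
  π[u](T) → 5
  σ[u='p'](π[u](T)) → 2

== RESULT ==
u
p
p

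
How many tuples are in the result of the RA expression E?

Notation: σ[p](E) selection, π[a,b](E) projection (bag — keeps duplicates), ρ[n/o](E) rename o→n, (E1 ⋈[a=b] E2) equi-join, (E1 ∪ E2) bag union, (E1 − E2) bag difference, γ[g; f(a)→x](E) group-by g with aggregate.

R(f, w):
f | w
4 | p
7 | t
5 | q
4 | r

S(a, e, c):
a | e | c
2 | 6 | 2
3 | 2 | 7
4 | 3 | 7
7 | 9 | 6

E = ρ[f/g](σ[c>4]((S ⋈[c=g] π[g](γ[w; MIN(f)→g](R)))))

Subexpression sizes:
  S → 4
  R → 4
  γ[w; MIN(f)→g](R) → 4
  π[g](γ[w; MIN(f)→g](R)) → 4
  (S ⋈[c=g] π[g](γ[w; MIN(f)→g](R))) → 2
  σ[c>4]((S ⋈[c=g] π[g](γ[w; MIN(f)→g](R)))) → 2
  ρ[f/g](σ[c>4]((S ⋈[c=g] π[g](γ[w; MIN(f)→g](R))))) → 2

|E| = 2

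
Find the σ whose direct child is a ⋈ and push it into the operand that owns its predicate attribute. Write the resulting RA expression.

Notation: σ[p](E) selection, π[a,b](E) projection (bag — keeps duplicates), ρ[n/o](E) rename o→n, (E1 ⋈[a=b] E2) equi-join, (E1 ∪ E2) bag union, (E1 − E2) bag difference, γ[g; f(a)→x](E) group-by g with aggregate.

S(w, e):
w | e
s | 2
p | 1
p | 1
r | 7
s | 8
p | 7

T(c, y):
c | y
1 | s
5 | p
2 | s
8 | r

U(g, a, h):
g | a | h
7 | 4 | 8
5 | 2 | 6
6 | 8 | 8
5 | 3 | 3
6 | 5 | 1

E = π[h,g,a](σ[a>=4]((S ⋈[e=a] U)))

σ filters on a, owned by the right side.
E' = π[h,g,a]((S ⋈[e=a] σ[a>=4](U)))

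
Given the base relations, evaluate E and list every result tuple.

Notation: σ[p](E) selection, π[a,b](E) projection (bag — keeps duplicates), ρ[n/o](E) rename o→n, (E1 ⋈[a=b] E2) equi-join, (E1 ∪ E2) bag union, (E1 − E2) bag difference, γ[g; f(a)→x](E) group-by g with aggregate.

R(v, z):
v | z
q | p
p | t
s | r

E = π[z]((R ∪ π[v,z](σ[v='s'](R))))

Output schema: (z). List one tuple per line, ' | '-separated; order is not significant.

Per-node cardinality:
  R → 3
  R → 3
  σ[v='s'](R) → 1
  π[v,z](σ[v='s'](R)) → 1
  (R ∪ π[v,z](σ[v='s'](R))) → 4
  π[z]((R ∪ π[v,z](σ[v='s'](R)))) → 4

== RESULT ==
z
p
r
r
t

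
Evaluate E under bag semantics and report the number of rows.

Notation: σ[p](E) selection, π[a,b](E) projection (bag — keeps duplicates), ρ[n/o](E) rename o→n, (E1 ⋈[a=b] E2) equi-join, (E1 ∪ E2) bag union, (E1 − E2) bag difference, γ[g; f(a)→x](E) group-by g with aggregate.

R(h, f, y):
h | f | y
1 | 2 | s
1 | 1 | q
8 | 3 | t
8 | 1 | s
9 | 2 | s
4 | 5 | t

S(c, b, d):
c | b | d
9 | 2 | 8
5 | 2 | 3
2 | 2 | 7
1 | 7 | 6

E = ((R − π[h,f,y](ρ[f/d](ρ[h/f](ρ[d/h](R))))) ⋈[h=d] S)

Per-node cardinality:
  R → 6
  R → 6
  ρ[d/h](R) → 6
  ρ[h/f](ρ[d/h](R)) → 6
  ρ[f/d](ρ[h/f](ρ[d/h](R))) → 6
  π[h,f,y](ρ[f/d](ρ[h/f](ρ[d/h](R)))) → 6
  (R − π[h,f,y](ρ[f/d](ρ[h/f](ρ[d/h](R))))) → 5
  S → 4
  ((R − π[h,f,y](ρ[f/d](ρ[h/f](ρ[d/h](R))))) ⋈[h=d] S) → 2

|E| = 2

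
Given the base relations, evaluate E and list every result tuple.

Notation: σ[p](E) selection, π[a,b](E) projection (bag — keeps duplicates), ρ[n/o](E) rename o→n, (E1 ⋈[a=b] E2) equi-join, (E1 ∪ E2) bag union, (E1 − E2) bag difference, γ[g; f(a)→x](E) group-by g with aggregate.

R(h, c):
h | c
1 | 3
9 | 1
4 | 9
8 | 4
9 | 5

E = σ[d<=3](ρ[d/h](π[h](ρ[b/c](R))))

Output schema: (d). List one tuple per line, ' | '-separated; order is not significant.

Subexpression sizes:
  R → 5
  ρ[b/c](R) → 5
  π[h](ρ[b/c](R)) → 5
  ρ[d/h](π[h](ρ[b/c](R))) → 5
  σ[d<=3](ρ[d/h](π[h](ρ[b/c](R)))) → 1

== RESULT ==
d
1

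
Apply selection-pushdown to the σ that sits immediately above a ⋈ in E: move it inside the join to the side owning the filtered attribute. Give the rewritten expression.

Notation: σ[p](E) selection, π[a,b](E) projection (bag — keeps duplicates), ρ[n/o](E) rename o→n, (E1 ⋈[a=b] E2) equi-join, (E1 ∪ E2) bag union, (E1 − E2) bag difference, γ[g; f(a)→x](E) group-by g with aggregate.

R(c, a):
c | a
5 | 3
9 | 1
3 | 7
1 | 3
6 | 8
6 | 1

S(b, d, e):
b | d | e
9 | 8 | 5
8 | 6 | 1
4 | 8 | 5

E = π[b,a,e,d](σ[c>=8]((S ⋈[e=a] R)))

σ filters on c, owned by the right side.
E' = π[b,a,e,d]((S ⋈[e=a] σ[c>=8](R)))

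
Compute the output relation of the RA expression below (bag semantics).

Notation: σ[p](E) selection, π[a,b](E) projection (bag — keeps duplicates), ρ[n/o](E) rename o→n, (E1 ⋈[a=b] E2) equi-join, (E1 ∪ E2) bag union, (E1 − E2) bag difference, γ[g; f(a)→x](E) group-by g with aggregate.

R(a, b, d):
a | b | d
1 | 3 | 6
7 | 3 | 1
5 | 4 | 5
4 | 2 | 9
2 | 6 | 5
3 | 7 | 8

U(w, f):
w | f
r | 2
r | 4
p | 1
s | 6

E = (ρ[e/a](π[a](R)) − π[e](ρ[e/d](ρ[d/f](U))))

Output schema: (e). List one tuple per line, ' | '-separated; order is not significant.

Row counts bottom-up:
  R → 6
  π[a](R) → 6
  ρ[e/a](π[a](R)) → 6
  U → 4
  ρ[d/f](U) → 4
  ρ[e/d](ρ[d/f](U)) → 4
  π[e](ρ[e/d](ρ[d/f](U))) → 4
  (ρ[e/a](π[a](R)) − π[e](ρ[e/d](ρ[d/f](U)))) → 3

== RESULT ==
e
3
5
7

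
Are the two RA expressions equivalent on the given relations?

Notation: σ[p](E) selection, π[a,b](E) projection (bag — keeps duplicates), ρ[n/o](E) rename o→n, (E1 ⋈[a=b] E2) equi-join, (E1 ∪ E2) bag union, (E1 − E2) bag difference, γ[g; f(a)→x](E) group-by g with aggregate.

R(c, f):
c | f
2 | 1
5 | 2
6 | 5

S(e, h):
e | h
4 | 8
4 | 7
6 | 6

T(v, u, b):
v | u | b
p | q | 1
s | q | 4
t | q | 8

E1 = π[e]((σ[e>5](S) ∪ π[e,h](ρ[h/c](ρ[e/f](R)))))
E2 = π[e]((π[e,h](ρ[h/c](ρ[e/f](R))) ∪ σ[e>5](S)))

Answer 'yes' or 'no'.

E1 row counts bottom-up:
  S → 3
  σ[e>5](S) → 1
  R → 3
  ρ[e/f](R) → 3
  ρ[h/c](ρ[e/f](R)) → 3
  π[e,h](ρ[h/c](ρ[e/f](R))) → 3
  (σ[e>5](S) ∪ π[e,h](ρ[h/c](ρ[e/f](R)))) → 4
  π[e]((σ[e>5](S) ∪ π[e,h](ρ[h/c](ρ[e/f](R))))) → 4
E2 row counts bottom-up:
  R → 3
  ρ[e/f](R) → 3
  ρ[h/c](ρ[e/f](R)) → 3
  π[e,h](ρ[h/c](ρ[e/f](R))) → 3
  S → 3
  σ[e>5](S) → 1
  (π[e,h](ρ[h/c](ρ[e/f](R))) ∪ σ[e>5](S)) → 4
  π[e]((π[e,h](ρ[h/c](ρ[e/f](R))) ∪ σ[e>5](S))) → 4

E1 and E2 produce the same multiset:
e
1
2
5
6

yes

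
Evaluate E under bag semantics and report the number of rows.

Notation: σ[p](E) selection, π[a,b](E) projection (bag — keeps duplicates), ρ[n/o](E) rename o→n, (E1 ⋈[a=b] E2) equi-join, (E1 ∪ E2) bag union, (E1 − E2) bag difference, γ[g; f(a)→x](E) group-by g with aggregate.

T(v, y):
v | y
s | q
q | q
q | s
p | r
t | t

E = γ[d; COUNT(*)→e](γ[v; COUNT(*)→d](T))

Per-node cardinality:
  T → 5
  γ[v; COUNT(*)→d](T) → 4
  γ[d; COUNT(*)→e](γ[v; COUNT(*)→d](T)) → 2

|E| = 2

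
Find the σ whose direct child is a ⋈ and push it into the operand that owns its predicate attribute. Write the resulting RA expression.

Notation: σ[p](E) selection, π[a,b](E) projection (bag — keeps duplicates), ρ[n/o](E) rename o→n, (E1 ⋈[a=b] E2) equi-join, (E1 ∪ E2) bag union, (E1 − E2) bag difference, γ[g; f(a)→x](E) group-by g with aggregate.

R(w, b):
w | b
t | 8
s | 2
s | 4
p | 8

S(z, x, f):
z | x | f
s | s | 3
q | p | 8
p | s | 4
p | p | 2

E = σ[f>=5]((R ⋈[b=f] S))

σ filters on f, owned by the right side.
E' = (R ⋈[b=f] σ[f>=5](S))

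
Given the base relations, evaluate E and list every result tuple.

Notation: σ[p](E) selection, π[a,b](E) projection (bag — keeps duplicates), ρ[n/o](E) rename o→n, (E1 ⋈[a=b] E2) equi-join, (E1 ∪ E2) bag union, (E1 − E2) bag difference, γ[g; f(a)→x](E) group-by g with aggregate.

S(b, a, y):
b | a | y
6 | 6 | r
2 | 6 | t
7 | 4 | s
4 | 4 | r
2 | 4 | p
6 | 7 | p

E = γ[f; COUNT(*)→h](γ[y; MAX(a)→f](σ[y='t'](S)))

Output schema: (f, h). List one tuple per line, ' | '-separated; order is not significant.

Stepwise |·|:
  S → 6
  σ[y='t'](S) → 1
  γ[y; MAX(a)→f](σ[y='t'](S)) → 1
  γ[f; COUNT(*)→h](γ[y; MAX(a)→f](σ[y='t'](S))) → 1

== RESULT ==
f | h
6 | 1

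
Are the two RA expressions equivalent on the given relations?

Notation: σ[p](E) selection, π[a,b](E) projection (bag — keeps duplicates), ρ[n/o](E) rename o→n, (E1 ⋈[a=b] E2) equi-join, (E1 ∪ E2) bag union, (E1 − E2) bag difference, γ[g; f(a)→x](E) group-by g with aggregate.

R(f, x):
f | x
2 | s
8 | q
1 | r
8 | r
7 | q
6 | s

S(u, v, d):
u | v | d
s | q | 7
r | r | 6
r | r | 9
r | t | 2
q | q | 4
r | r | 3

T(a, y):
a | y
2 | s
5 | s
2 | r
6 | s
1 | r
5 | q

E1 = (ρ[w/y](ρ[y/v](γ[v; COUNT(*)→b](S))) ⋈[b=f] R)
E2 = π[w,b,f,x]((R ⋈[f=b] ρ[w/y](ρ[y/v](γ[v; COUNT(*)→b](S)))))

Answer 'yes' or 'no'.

E1 per-node cardinality:
  S → 6
  γ[v; COUNT(*)→b](S) → 3
  ρ[y/v](γ[v; COUNT(*)→b](S)) → 3
  ρ[w/y](ρ[y/v](γ[v; COUNT(*)→b](S))) → 3
  R → 6
  (ρ[w/y](ρ[y/v](γ[v; COUNT(*)→b](S))) ⋈[b=f] R) → 2
E2 per-node cardinality:
  R → 6
  S → 6
  γ[v; COUNT(*)→b](S) → 3
  ρ[y/v](γ[v; COUNT(*)→b](S)) → 3
  ρ[w/y](ρ[y/v](γ[v; COUNT(*)→b](S))) → 3
  (R ⋈[f=b] ρ[w/y](ρ[y/v](γ[v; COUNT(*)→b](S)))) → 2
  π[w,b,f,x]((R ⋈[f=b] ρ[w/y](ρ[y/v](γ[v; COUNT(*)→b](S))))) → 2

E1 and E2 produce the same multiset:
w | b | f | x
q | 2 | 2 | s
t | 1 | 1 | r

yes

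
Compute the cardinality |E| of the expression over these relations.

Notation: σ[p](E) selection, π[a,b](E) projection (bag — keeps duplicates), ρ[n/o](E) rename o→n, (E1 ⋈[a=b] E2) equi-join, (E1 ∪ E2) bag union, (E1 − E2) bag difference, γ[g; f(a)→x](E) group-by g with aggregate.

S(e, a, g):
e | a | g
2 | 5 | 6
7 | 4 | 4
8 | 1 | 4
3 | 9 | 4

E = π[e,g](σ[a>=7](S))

Subexpression sizes:
  S → 4
  σ[a>=7](S) → 1
  π[e,g](σ[a>=7](S)) → 1

|E| = 1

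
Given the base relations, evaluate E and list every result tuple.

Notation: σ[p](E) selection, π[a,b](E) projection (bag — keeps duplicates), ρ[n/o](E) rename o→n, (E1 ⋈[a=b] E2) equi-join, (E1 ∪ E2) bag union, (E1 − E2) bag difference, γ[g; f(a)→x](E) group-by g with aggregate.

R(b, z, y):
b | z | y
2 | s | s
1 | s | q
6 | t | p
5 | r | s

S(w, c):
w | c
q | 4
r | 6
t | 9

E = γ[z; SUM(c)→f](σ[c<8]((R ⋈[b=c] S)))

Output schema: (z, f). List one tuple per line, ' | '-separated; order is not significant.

Stepwise |·|:
  R → 4
  S → 3
  (R ⋈[b=c] S) → 1
  σ[c<8]((R ⋈[b=c] S)) → 1
  γ[z; SUM(c)→f](σ[c<8]((R ⋈[b=c] S))) → 1

== RESULT ==
z | f
t | 6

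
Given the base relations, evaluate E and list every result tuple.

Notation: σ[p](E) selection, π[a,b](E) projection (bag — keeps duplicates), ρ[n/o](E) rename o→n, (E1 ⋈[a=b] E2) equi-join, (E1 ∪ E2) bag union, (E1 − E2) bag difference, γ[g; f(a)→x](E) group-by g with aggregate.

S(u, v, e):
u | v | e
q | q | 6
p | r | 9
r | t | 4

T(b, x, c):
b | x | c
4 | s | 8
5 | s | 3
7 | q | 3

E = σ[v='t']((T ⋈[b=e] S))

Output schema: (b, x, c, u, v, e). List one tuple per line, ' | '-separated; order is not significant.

Subexpression sizes:
  T → 3
  S → 3
  (T ⋈[b=e] S) → 1
  σ[v='t']((T ⋈[b=e] S)) → 1

== RESULT ==
b | x | c | u | v | e
4 | s | 8 | r | t | 4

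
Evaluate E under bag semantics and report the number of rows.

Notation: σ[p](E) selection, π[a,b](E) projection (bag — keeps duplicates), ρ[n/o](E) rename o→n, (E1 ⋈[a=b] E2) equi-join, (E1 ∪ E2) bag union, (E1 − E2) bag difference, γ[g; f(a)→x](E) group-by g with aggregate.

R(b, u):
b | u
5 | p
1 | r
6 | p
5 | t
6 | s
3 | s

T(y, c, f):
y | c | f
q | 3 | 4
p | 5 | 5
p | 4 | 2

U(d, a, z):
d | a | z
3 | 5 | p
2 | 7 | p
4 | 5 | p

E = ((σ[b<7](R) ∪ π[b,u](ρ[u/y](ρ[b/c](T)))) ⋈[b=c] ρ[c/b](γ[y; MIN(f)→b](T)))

Subexpression sizes:
  R → 6
  σ[b<7](R) → 6
  T → 3
  ρ[b/c](T) → 3
  ρ[u/y](ρ[b/c](T)) → 3
  π[b,u](ρ[u/y](ρ[b/c](T))) → 3
  (σ[b<7](R) ∪ π[b,u](ρ[u/y](ρ[b/c](T)))) → 9
  T → 3
  γ[y; MIN(f)→b](T) → 2
  ρ[c/b](γ[y; MIN(f)→b](T)) → 2
  ((σ[b<7](R) ∪ π[b,u](ρ[u/y](ρ[b/c](T)))) ⋈[b=c] ρ[c/b](γ[y; MIN(f)→b](T))) → 1

|E| = 1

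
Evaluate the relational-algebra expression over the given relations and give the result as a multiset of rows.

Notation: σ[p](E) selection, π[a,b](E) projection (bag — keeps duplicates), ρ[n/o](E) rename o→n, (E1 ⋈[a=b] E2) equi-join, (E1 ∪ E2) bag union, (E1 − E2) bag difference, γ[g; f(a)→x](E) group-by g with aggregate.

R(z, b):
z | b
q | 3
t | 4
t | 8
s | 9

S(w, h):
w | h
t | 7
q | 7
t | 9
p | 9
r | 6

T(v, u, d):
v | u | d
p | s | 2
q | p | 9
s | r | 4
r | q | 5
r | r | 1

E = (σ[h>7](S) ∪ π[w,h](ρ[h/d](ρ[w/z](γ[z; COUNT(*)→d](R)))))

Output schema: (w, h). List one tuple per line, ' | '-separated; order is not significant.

Row counts bottom-up:
  S → 5
  σ[h>7](S) → 2
  R → 4
  γ[z; COUNT(*)→d](R) → 3
  ρ[w/z](γ[z; COUNT(*)→d](R)) → 3
  ρ[h/d](ρ[w/z](γ[z; COUNT(*)→d](R))) → 3
  π[w,h](ρ[h/d](ρ[w/z](γ[z; COUNT(*)→d](R)))) → 3
  (σ[h>7](S) ∪ π[w,h](ρ[h/d](ρ[w/z](γ[z; COUNT(*)→d](R))))) → 5

== RESULT ==
w | h
p | 9
q | 1
s | 1
t | 2
t | 9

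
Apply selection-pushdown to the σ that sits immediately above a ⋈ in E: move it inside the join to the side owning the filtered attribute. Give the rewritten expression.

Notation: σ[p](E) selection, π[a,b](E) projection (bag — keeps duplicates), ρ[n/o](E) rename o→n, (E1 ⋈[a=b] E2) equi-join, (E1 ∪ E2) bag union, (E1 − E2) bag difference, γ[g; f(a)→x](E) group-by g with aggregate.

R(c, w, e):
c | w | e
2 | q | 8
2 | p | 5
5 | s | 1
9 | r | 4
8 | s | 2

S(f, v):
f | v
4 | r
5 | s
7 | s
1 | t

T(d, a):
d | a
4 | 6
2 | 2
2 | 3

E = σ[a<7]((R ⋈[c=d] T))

σ filters on a, owned by the right side.
E' = (R ⋈[c=d] σ[a<7](T))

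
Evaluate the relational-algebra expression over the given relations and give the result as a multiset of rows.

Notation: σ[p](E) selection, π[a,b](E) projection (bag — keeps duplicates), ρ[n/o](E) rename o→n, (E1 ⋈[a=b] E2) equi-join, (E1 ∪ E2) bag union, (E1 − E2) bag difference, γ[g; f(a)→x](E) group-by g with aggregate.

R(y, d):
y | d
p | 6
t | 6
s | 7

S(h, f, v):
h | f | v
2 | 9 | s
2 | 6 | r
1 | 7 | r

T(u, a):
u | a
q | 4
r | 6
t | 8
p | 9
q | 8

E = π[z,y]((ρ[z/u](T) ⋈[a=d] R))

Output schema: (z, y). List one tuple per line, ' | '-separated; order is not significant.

Stepwise |·|:
  T → 5
  ρ[z/u](T) → 5
  R → 3
  (ρ[z/u](T) ⋈[a=d] R) → 2
  π[z,y]((ρ[z/u](T) ⋈[a=d] R)) → 2

== RESULT ==
z | y
r | p
r | t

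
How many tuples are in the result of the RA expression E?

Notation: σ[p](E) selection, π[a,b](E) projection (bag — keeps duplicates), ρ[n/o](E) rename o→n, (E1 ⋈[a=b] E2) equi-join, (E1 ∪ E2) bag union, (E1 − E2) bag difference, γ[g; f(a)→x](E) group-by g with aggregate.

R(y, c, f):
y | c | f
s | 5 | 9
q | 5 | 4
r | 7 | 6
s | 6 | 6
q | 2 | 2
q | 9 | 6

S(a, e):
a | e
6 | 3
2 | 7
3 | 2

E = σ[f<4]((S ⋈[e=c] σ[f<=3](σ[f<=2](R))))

Row counts bottom-up:
  S → 3
  R → 6
  σ[f<=2](R) → 1
  σ[f<=3](σ[f<=2](R)) → 1
  (S ⋈[e=c] σ[f<=3](σ[f<=2](R))) → 1
  σ[f<4]((S ⋈[e=c] σ[f<=3](σ[f<=2](R)))) → 1

|E| = 1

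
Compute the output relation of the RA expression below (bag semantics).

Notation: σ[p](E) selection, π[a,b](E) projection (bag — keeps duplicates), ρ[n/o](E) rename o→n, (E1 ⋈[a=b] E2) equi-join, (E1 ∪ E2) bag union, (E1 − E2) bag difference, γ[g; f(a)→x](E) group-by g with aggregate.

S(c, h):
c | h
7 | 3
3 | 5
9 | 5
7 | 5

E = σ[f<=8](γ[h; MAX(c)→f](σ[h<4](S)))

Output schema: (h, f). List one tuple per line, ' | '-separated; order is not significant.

Per-node cardinality:
  S → 4
  σ[h<4](S) → 1
  γ[h; MAX(c)→f](σ[h<4](S)) → 1
  σ[f<=8](γ[h; MAX(c)→f](σ[h<4](S))) → 1

== RESULT ==
h | f
3 | 7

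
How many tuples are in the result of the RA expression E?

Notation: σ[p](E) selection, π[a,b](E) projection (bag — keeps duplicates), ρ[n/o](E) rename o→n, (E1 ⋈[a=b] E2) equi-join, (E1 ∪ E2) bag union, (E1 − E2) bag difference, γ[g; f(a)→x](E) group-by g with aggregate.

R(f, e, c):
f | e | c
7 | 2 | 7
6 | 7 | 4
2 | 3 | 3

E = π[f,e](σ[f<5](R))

Per-node cardinality:
  R → 3
  σ[f<5](R) → 1
  π[f,e](σ[f<5](R)) → 1

|E| = 1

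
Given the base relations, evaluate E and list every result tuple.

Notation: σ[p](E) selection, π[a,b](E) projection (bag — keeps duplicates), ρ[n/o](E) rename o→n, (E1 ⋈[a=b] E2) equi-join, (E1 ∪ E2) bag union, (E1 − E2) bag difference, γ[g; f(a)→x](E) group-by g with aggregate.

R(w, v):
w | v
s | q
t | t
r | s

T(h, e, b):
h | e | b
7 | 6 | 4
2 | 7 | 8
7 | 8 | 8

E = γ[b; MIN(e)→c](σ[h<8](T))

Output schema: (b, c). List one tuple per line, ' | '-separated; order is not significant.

Row counts bottom-up:
  T → 3
  σ[h<8](T) → 3
  γ[b; MIN(e)→c](σ[h<8](T)) → 2

== RESULT ==
b | c
4 | 6
8 | 7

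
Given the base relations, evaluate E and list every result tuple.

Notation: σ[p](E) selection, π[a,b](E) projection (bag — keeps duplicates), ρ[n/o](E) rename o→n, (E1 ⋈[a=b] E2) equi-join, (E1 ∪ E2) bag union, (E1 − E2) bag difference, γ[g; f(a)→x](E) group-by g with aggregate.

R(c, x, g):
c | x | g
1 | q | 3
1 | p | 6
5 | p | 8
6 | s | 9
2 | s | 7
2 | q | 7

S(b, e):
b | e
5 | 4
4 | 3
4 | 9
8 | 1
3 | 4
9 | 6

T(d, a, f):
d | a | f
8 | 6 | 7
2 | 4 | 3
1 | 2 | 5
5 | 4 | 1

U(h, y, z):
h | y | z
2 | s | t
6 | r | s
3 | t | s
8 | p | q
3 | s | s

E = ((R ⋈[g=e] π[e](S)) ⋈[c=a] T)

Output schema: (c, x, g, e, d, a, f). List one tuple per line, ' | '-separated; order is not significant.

Subexpression sizes:
  R → 6
  S → 6
  π[e](S) → 6
  (R ⋈[g=e] π[e](S)) → 3
  T → 4
  ((R ⋈[g=e] π[e](S)) ⋈[c=a] T) → 1

== RESULT ==
c | x | g | e | d | a | f
6 | s | 9 | 9 | 8 | 6 | 7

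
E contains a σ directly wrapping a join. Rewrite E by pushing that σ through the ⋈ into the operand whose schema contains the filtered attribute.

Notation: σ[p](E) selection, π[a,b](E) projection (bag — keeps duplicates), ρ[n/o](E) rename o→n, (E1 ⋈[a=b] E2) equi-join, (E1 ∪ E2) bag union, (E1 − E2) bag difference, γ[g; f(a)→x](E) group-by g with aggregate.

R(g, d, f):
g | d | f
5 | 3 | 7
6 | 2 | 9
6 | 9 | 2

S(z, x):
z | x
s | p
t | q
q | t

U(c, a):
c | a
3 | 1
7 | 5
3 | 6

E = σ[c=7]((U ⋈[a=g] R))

σ filters on c, owned by the left side.
E' = (σ[c=7](U) ⋈[a=g] R)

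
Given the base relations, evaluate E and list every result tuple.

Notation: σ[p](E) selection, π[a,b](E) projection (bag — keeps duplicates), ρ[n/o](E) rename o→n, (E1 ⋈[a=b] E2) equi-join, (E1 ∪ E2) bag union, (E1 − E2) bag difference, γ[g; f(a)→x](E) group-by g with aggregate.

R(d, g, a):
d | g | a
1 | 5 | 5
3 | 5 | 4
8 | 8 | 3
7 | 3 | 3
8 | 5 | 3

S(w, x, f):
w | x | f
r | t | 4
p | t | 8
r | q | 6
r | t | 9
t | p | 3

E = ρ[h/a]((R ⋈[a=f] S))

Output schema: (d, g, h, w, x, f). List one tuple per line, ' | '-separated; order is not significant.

Subexpression sizes:
  R → 5
  S → 5
  (R ⋈[a=f] S) → 4
  ρ[h/a]((R ⋈[a=f] S)) → 4

== RESULT ==
d | g | h | w | x | f
3 | 5 | 4 | r | t | 4
7 | 3 | 3 | t | p | 3
8 | 5 | 3 | t | p | 3
8 | 8 | 3 | t | p | 3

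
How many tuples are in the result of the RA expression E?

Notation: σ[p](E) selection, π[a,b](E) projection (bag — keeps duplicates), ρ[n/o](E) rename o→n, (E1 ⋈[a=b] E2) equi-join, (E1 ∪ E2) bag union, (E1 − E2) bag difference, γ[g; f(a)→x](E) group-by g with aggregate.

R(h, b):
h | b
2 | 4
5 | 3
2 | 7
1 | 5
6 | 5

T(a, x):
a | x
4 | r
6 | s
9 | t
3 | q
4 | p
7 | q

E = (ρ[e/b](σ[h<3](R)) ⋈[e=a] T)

Per-node cardinality:
  R → 5
  σ[h<3](R) → 3
  ρ[e/b](σ[h<3](R)) → 3
  T → 6
  (ρ[e/b](σ[h<3](R)) ⋈[e=a] T) → 3

|E| = 3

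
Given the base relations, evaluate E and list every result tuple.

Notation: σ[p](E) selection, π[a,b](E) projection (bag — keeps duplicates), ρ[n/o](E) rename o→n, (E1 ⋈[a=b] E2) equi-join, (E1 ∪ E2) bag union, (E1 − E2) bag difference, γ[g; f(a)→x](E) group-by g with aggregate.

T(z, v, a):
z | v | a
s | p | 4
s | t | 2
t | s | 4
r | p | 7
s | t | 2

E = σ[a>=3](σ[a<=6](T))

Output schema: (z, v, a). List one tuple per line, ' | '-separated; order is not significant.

Per-node cardinality:
  T → 5
  σ[a<=6](T) → 4
  σ[a>=3](σ[a<=6](T)) → 2

== RESULT ==
z | v | a
s | p | 4
t | s | 4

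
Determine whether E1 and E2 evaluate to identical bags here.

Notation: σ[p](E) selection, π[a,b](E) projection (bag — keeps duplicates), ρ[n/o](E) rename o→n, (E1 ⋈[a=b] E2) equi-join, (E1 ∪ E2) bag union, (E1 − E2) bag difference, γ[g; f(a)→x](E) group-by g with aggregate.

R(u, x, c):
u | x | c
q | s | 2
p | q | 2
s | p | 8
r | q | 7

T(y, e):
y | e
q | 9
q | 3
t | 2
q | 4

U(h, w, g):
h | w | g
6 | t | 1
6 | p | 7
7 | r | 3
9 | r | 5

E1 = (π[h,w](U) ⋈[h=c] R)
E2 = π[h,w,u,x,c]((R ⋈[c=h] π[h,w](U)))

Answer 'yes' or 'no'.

E1 row counts bottom-up:
  U → 4
  π[h,w](U) → 4
  R → 4
  (π[h,w](U) ⋈[h=c] R) → 1
E2 row counts bottom-up:
  R → 4
  U → 4
  π[h,w](U) → 4
  (R ⋈[c=h] π[h,w](U)) → 1
  π[h,w,u,x,c]((R ⋈[c=h] π[h,w](U))) → 1

E1 and E2 produce the same multiset:
h | w | u | x | c
7 | r | r | q | 7

yes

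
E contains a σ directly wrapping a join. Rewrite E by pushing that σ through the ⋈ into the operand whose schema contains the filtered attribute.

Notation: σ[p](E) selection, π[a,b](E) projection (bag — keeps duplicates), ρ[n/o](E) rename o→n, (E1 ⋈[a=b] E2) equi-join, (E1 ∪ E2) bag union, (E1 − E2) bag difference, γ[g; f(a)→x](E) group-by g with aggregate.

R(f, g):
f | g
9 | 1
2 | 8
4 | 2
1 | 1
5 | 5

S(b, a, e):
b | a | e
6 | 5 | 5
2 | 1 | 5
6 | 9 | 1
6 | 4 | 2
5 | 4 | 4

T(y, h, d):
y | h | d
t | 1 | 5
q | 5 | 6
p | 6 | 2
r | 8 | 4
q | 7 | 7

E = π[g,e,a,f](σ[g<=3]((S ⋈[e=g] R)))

σ filters on g, owned by the right side.
E' = π[g,e,a,f]((S ⋈[e=g] σ[g<=3](R)))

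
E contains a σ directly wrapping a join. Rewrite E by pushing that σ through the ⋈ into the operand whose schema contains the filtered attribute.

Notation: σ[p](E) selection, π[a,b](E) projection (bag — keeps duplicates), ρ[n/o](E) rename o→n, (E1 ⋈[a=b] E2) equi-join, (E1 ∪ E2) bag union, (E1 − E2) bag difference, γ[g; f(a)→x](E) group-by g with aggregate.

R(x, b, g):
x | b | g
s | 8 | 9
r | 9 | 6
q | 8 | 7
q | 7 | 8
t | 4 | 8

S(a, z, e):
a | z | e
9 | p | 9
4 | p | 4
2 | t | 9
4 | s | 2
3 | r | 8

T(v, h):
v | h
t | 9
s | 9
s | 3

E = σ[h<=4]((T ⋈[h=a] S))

σ filters on h, owned by the left side.
E' = (σ[h<=4](T) ⋈[h=a] S)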